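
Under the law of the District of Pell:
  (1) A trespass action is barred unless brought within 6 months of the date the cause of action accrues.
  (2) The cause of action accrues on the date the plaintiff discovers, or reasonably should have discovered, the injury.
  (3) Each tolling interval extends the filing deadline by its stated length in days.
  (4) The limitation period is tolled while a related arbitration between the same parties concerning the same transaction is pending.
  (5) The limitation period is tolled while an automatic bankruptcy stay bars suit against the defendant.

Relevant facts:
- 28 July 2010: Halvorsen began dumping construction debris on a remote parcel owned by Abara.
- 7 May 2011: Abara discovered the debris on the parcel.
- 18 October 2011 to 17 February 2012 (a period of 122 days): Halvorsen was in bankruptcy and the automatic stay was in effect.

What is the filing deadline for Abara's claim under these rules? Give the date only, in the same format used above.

The claim did not accrue until Abara discovered the injury on 7 May 2011; the 28 July 2010 act date does not start the clock under the stated rule.
Adding the 6 months base period to 7 May 2011 gives a deadline of 7 November 2011, before any tolling.
The automatic bankruptcy stay from 18 October 2011 to 17 February 2012 tolled the period for 122 days, extending the deadline to 8 March 2012.

8 March 2012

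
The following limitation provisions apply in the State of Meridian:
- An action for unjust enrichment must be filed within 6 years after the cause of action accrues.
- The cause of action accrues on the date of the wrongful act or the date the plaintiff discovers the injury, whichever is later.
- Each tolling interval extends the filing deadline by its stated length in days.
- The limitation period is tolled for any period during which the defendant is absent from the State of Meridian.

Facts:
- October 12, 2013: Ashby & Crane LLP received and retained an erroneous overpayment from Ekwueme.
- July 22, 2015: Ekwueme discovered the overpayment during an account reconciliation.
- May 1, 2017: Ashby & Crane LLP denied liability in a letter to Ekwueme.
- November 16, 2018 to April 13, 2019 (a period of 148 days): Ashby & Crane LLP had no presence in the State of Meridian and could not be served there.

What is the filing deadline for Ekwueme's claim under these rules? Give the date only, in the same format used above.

Taking the later of the act (October 12, 2013) and discovery (July 22, 2015), the claim accrued on July 22, 2015.
Adding the 6 years base period to July 22, 2015 gives a deadline of July 22, 2021, before any tolling.
Because the defendant's absence from the jurisdiction ran from November 16, 2018 to April 13, 2019, the deadline is extended by 148 days to December 17, 2021.
The other events in the timeline have no effect on the limitation period under the stated rules.

December 17, 2021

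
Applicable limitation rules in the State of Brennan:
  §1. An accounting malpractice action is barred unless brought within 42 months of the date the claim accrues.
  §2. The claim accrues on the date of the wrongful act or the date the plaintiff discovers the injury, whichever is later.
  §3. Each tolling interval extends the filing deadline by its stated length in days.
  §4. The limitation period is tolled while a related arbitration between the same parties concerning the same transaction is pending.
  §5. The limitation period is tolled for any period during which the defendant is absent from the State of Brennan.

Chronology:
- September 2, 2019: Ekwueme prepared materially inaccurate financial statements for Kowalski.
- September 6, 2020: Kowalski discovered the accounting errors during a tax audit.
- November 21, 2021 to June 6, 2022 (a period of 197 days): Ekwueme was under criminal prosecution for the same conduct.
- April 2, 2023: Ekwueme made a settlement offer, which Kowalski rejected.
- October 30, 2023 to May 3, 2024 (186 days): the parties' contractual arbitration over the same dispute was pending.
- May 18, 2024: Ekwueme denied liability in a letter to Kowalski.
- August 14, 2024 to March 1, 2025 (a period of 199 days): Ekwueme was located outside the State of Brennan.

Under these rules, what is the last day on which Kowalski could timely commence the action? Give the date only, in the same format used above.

Because discovery on September 6, 2020 post-dates the September 2, 2019 act, accrual under the later-of rule falls on September 6, 2020.
Adding the 42 months base period to September 6, 2020 gives a deadline of March 6, 2024, before any tolling.
The period was tolled for 186 days by the pending related arbitration (October 30, 2023 to May 3, 2024), pushing the deadline to September 8, 2024.
The period was tolled for 199 days by the defendant's absence from the jurisdiction (August 14, 2024 to March 1, 2025), pushing the deadline to March 26, 2025.
The pending criminal prosecution from November 21, 2021 to June 6, 2022 does not toll the period, because no stated rule makes a criminal prosecution a tolling event.
None of the other events listed affects the running of the period under the stated rules.

March 26, 2025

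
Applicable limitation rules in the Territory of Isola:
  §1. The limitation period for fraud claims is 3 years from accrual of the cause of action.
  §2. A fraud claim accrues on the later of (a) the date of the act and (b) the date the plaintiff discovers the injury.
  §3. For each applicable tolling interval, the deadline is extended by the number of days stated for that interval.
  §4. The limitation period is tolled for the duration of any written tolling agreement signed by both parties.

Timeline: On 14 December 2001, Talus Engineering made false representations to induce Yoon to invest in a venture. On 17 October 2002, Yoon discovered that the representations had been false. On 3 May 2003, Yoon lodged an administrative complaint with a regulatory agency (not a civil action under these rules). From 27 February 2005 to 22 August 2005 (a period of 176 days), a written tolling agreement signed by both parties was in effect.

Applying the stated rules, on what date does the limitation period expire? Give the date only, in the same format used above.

11 April 2006

Because discovery on 17 October 2002 post-dates the 14 December 2001 act, accrual under the later-of rule falls on 17 October 2002.
3 years from 17 October 2002 is 17 October 2005.
Because the written tolling agreement ran from 27 February 2005 to 22 August 2005, the deadline is extended by 176 days to 11 April 2006.
Nothing else in the chronology tolls or restarts the period.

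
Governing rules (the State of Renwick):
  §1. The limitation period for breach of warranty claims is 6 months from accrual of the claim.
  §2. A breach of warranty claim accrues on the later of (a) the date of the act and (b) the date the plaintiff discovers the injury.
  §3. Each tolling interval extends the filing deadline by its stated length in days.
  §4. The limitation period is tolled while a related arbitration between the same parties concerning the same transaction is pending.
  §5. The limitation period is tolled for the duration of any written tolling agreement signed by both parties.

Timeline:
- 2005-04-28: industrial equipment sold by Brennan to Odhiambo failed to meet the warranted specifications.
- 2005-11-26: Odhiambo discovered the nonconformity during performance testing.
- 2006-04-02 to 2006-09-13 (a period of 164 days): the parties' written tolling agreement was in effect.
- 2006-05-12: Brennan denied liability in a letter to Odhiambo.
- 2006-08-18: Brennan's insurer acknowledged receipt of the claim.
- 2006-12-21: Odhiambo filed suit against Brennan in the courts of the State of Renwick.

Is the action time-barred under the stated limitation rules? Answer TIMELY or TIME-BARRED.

Because discovery on 2005-11-26 post-dates the 2005-04-28 act, accrual under the later-of rule falls on 2005-11-26.
Adding the 6 months base period to 2005-11-26 gives a deadline of 2006-05-26, before any tolling.
The period was tolled for 164 days by the written tolling agreement (2006-04-02 to 2006-09-13), pushing the deadline to 2006-11-06.
Nothing else in the chronology tolls or restarts the period.
The 2006-12-21 filing falls after the 2006-11-06 deadline; the claim is time-barred.

TIME-BARRED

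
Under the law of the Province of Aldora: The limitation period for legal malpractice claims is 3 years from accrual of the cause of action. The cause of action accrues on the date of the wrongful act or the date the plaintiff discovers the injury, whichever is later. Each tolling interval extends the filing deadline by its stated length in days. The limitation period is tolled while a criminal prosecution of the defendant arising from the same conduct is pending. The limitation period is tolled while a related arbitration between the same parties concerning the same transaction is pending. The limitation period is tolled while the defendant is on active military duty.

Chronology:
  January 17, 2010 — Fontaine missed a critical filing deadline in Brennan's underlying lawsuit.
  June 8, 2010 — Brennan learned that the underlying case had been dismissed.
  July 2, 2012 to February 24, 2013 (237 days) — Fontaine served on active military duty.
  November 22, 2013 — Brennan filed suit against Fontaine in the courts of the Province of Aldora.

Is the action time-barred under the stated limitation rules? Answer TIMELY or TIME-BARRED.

TIMELY

Taking the later of the act (January 17, 2010) and discovery (June 8, 2010), the claim accrued on June 8, 2010.
Adding the 3 years base period to June 8, 2010 gives a deadline of June 8, 2013, before any tolling.
Because the defendant's active military service ran from July 2, 2012 to February 24, 2013, the deadline is extended by 237 days to January 31, 2014.
Filing on November 22, 2013 beat the January 31, 2014 deadline — the action is timely.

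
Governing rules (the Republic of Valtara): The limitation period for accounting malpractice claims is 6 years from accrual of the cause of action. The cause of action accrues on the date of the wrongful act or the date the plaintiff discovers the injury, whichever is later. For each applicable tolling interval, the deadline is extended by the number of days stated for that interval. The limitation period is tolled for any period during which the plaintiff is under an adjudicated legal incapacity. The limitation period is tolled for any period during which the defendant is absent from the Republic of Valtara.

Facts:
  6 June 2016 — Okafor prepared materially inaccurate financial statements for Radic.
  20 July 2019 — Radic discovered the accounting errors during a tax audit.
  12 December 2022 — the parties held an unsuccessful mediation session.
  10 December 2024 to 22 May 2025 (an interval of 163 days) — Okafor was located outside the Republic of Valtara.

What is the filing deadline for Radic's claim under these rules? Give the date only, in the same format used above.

30 December 2025

The claim accrued on 20 July 2019 — the later of the 6 June 2016 act and the 20 July 2019 discovery.
Adding the 6 years base period to 20 July 2019 gives a deadline of 20 July 2025, before any tolling.
The defendant's absence from the jurisdiction from 10 December 2024 to 22 May 2025 tolled the period for 163 days, extending the deadline to 30 December 2025.
None of the other events listed affects the running of the period under the stated rules.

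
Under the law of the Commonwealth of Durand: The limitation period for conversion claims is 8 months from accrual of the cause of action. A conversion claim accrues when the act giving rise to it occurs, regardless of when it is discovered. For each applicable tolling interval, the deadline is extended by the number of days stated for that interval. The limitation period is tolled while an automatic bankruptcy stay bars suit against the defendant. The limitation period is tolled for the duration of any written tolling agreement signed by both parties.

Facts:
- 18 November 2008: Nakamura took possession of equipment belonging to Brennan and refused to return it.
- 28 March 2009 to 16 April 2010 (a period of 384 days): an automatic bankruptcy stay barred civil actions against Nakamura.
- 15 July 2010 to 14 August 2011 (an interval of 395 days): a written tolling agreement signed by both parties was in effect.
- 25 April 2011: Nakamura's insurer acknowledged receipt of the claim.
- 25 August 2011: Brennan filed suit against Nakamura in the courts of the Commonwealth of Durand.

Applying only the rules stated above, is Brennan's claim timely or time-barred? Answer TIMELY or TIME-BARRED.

The cause of action accrued on 18 November 2008, the date of the act.
8 months from 18 November 2008 is 18 July 2009.
The period was tolled for 384 days by the automatic bankruptcy stay (28 March 2009 to 16 April 2010), pushing the deadline to 6 August 2010.
The written tolling agreement from 15 July 2010 to 14 August 2011 tolled the period for 395 days, extending the deadline to 5 September 2011.
The other events in the timeline have no effect on the limitation period under the stated rules.
Brennan filed on 25 August 2011, before the 5 September 2011 deadline, so the action is timely.

TIMELY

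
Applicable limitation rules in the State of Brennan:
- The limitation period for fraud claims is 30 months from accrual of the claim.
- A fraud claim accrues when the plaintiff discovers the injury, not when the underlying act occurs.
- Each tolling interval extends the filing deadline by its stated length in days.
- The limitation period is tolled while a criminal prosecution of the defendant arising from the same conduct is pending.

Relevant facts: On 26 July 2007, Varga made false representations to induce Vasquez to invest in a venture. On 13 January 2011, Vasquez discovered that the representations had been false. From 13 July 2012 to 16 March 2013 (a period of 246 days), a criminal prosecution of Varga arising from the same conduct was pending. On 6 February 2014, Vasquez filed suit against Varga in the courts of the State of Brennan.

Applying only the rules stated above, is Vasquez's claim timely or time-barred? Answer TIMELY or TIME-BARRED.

Under the discovery rule, the claim accrued on 13 January 2011, when Vasquez discovered the injury — not on the 26 July 2007 date of the underlying act.
The untolled deadline — 30 months after 13 January 2011 — is 13 July 2013.
Because the pending criminal prosecution ran from 13 July 2012 to 16 March 2013, the deadline is extended by 246 days to 16 March 2014.
Filing on 6 February 2014 beat the 16 March 2014 deadline — the action is timely.

TIMELY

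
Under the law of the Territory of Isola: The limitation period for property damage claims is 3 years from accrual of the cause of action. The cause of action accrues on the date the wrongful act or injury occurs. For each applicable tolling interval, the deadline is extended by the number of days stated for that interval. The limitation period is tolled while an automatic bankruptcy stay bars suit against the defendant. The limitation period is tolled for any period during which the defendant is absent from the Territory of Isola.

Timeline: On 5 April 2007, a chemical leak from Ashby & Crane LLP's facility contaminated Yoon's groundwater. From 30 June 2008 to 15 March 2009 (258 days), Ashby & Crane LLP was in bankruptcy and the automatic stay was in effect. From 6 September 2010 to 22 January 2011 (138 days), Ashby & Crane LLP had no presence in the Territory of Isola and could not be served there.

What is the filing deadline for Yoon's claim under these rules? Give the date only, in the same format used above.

The limitation period began to run on 5 April 2007.
3 years from 5 April 2007 is 5 April 2010.
The period was tolled for 258 days by the automatic bankruptcy stay (30 June 2008 to 15 March 2009), pushing the deadline to 19 December 2010.
The defendant's absence from the jurisdiction from 6 September 2010 to 22 January 2011 tolled the period for 138 days, extending the deadline to 6 May 2011.

6 May 2011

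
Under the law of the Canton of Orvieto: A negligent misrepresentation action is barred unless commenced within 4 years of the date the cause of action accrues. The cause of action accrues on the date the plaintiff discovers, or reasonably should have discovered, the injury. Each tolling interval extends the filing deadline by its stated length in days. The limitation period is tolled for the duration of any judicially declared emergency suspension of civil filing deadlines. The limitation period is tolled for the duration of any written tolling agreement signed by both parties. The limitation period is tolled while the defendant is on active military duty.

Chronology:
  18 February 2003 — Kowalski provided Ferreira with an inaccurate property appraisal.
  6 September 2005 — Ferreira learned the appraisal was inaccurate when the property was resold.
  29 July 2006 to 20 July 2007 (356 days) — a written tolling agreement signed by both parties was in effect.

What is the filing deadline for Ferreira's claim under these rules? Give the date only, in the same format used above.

28 August 2010

The claim did not accrue until Ferreira discovered the injury on 6 September 2005; the 18 February 2003 act date does not start the clock under the stated rule.
The untolled deadline — 4 years after 6 September 2005 — is 6 September 2009.
The written tolling agreement from 29 July 2006 to 20 July 2007 tolled the period for 356 days, extending the deadline to 28 August 2010.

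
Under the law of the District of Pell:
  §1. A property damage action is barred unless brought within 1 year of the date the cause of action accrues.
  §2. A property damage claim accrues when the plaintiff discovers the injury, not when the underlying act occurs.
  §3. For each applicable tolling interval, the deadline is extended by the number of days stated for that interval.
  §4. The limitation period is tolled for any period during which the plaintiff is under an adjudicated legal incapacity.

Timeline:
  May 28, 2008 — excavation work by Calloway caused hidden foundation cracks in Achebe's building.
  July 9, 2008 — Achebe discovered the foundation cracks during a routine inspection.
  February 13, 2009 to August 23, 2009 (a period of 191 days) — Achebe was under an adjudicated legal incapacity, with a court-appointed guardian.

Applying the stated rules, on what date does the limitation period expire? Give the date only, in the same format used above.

January 16, 2010

The claim did not accrue until Achebe discovered the injury on July 9, 2008; the May 28, 2008 act date does not start the clock under the stated rule.
The untolled deadline — 1 year after July 9, 2008 — is July 9, 2009.
The period was tolled for 191 days by the plaintiff's legal incapacity (February 13, 2009 to August 23, 2009), pushing the deadline to January 16, 2010.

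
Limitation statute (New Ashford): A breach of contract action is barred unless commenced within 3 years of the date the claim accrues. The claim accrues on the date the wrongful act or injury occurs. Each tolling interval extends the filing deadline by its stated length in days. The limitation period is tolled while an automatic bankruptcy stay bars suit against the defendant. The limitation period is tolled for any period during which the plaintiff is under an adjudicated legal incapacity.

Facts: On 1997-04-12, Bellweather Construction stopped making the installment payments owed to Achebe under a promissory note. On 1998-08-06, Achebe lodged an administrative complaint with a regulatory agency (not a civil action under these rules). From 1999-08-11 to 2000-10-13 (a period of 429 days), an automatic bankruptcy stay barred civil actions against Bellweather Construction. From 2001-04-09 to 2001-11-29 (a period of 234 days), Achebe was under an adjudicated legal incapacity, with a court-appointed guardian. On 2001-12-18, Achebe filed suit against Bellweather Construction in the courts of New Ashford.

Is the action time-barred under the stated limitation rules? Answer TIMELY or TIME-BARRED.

The claim accrued on 1997-04-12, the date of the act.
Adding the 3 years base period to 1997-04-12 gives a deadline of 2000-04-12, before any tolling.
The period was tolled for 429 days by the automatic bankruptcy stay (1999-08-11 to 2000-10-13), pushing the deadline to 2001-06-15.
The plaintiff's legal incapacity from 2001-04-09 to 2001-11-29 tolled the period for 234 days, extending the deadline to 2002-02-04.
The other events in the timeline have no effect on the limitation period under the stated rules.
The 2001-12-18 filing precedes the 2002-02-04 deadline; the claim is timely.

TIMELY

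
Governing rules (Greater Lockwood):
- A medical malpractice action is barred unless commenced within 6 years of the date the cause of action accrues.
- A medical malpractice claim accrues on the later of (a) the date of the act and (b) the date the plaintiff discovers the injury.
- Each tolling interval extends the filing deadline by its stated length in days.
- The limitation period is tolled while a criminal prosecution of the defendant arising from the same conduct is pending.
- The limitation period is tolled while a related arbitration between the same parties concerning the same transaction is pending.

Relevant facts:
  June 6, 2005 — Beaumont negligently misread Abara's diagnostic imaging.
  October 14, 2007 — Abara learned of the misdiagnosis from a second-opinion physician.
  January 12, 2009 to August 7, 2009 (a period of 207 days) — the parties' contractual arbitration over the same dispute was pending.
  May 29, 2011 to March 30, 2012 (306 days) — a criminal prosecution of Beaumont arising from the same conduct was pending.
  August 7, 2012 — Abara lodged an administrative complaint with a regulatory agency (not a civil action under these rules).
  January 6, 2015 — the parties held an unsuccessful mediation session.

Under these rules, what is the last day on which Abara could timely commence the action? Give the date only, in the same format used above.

March 11, 2015

Taking the later of the act (June 6, 2005) and discovery (October 14, 2007), the claim accrued on October 14, 2007.
The untolled deadline — 6 years after October 14, 2007 — is October 14, 2013.
The pending related arbitration from January 12, 2009 to August 7, 2009 tolled the period for 207 days, extending the deadline to May 9, 2014.
Because the pending criminal prosecution ran from May 29, 2011 to March 30, 2012, the deadline is extended by 306 days to March 11, 2015.
Nothing else in the chronology tolls or restarts the period.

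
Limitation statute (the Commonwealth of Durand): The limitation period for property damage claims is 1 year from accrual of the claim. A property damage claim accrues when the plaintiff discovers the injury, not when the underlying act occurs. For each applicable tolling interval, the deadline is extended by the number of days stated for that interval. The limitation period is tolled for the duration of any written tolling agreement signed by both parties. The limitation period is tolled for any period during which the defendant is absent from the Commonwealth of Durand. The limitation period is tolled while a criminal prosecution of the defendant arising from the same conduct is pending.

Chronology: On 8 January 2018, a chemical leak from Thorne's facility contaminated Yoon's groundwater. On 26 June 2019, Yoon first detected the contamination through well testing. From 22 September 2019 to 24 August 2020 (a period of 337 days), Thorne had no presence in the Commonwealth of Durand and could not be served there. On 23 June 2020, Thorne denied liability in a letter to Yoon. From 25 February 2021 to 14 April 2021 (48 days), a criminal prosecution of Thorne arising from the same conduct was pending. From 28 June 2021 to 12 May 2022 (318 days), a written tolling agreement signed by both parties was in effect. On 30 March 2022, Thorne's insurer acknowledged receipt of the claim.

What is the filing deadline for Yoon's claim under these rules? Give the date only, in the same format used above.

30 May 2022

Under the discovery rule, the claim accrued on 26 June 2019, when Yoon discovered the injury — not on the 8 January 2018 date of the underlying act.
1 year from 26 June 2019 is 26 June 2020.
The period was tolled for 337 days by the defendant's absence from the jurisdiction (22 September 2019 to 24 August 2020), pushing the deadline to 29 May 2021.
The period was tolled for 48 days by the pending criminal prosecution (25 February 2021 to 14 April 2021), pushing the deadline to 16 July 2021.
The period was tolled for 318 days by the written tolling agreement (28 June 2021 to 12 May 2022), pushing the deadline to 30 May 2022.
Nothing else in the chronology tolls or restarts the period.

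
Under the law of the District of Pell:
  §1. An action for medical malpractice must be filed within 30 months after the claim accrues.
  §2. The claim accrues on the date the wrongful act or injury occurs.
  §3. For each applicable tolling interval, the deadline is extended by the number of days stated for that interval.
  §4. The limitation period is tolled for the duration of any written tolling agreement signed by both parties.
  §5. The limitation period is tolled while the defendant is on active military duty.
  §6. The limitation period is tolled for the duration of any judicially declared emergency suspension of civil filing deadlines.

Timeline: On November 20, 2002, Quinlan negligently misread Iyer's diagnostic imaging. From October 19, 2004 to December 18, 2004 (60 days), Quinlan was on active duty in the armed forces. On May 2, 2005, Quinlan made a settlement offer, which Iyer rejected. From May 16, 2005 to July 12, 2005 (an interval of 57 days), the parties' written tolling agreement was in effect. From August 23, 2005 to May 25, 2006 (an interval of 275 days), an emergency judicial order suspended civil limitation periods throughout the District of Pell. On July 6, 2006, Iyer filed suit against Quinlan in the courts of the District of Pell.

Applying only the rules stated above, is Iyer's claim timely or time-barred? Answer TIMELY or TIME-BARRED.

The claim accrued on November 20, 2002, the date of the act.
30 months from November 20, 2002 is May 20, 2005.
The period was tolled for 60 days by the defendant's active military service (October 19, 2004 to December 18, 2004), pushing the deadline to July 19, 2005.
The written tolling agreement from May 16, 2005 to July 12, 2005 tolled the period for 57 days, extending the deadline to September 14, 2005.
Because the emergency suspension of filing deadlines ran from August 23, 2005 to May 25, 2006, the deadline is extended by 275 days to June 16, 2006.
The other events in the timeline have no effect on the limitation period under the stated rules.
The July 6, 2006 filing falls after the June 16, 2006 deadline; the claim is time-barred.

TIME-BARRED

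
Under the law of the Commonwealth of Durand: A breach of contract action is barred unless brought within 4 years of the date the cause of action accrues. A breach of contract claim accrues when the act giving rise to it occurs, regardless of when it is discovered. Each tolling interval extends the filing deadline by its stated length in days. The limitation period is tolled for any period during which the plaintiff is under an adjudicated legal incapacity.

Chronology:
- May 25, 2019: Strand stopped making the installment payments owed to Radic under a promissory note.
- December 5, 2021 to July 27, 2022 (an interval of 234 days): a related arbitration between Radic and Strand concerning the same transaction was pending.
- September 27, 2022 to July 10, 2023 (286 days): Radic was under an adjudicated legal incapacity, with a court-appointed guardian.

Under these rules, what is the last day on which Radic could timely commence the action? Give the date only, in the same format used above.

The limitation period began to run on May 25, 2019.
Adding the 4 years base period to May 25, 2019 gives a deadline of May 25, 2023, before any tolling.
The plaintiff's legal incapacity from September 27, 2022 to July 10, 2023 tolled the period for 286 days, extending the deadline to March 6, 2024.
Although a pending arbitration ran from December 5, 2021 to July 27, 2022, the stated rules do not make that a tolling event, so it is disregarded.

March 6, 2024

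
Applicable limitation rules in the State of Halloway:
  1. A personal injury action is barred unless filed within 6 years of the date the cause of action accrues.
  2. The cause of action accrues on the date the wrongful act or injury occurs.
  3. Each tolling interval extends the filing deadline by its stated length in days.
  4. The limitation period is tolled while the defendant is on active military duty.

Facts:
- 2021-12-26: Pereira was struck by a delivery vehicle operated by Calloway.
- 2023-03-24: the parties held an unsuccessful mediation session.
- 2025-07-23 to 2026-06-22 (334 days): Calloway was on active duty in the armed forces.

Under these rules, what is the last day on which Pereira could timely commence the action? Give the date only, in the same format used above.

The limitation period began to run on 2021-12-26.
6 years from 2021-12-26 is 2027-12-26.
The period was tolled for 334 days by the defendant's active military service (2025-07-23 to 2026-06-22), pushing the deadline to 2028-11-24.
None of the other events listed affects the running of the period under the stated rules.

2028-11-24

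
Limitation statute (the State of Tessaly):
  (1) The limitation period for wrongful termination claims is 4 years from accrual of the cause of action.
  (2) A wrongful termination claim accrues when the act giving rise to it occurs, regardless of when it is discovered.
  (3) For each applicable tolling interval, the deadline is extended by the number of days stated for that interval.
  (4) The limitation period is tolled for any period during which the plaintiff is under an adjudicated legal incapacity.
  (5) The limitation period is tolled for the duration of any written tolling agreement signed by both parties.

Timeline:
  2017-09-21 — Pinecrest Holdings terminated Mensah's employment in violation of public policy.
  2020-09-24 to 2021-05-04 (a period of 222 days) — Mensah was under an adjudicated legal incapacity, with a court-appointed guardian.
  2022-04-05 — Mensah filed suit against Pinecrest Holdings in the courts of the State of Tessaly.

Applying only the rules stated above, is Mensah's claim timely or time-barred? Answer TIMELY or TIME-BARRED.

The claim accrued on 2017-09-21, when the wrongful act occurred.
4 years from 2017-09-21 is 2021-09-21.
Because the plaintiff's legal incapacity ran from 2020-09-24 to 2021-05-04, the deadline is extended by 222 days to 2022-05-01.
The 2022-04-05 filing precedes the 2022-05-01 deadline; the claim is timely.

TIMELY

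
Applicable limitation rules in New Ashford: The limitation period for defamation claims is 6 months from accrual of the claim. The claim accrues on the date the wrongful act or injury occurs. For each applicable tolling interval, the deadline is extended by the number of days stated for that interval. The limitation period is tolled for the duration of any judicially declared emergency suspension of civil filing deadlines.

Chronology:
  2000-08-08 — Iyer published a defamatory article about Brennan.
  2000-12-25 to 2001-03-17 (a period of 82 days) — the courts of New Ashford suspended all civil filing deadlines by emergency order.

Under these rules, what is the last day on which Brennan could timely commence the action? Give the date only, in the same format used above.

2001-05-01

The claim accrued on 2000-08-08, the date of the act.
Adding the 6 months base period to 2000-08-08 gives a deadline of 2001-02-08, before any tolling.
The emergency suspension of filing deadlines from 2000-12-25 to 2001-03-17 tolled the period for 82 days, extending the deadline to 2001-05-01.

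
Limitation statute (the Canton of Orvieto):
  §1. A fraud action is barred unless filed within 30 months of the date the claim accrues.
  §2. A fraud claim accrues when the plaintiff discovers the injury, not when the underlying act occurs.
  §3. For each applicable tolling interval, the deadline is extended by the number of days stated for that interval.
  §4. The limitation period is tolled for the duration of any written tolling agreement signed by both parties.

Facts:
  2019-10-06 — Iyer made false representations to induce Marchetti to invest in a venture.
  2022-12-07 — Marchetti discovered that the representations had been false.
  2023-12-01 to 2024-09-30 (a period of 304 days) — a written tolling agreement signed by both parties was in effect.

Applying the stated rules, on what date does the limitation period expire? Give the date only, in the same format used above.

2026-04-07

The claim did not accrue until Marchetti discovered the injury on 2022-12-07; the 2019-10-06 act date does not start the clock under the stated rule.
30 months from 2022-12-07 is 2025-06-07.
The written tolling agreement from 2023-12-01 to 2024-09-30 tolled the period for 304 days, extending the deadline to 2026-04-07.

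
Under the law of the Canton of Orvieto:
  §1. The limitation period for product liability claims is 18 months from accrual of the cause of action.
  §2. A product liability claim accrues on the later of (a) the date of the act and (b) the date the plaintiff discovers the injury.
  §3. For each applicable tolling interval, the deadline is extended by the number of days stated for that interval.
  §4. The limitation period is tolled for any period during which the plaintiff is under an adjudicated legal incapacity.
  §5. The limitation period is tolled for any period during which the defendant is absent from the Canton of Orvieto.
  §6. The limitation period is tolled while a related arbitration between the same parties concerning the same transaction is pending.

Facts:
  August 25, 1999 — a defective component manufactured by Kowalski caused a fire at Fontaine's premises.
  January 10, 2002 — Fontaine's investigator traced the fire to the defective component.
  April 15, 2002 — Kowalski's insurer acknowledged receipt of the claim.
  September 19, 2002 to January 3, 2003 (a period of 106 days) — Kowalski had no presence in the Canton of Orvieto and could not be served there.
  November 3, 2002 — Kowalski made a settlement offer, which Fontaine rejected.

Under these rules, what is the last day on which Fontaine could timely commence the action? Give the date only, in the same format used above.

Taking the later of the act (August 25, 1999) and discovery (January 10, 2002), the claim accrued on January 10, 2002.
Adding the 18 months base period to January 10, 2002 gives a deadline of July 10, 2003, before any tolling.
The defendant's absence from the jurisdiction from September 19, 2002 to January 3, 2003 tolled the period for 106 days, extending the deadline to October 24, 2003.
Nothing else in the chronology tolls or restarts the period.

October 24, 2003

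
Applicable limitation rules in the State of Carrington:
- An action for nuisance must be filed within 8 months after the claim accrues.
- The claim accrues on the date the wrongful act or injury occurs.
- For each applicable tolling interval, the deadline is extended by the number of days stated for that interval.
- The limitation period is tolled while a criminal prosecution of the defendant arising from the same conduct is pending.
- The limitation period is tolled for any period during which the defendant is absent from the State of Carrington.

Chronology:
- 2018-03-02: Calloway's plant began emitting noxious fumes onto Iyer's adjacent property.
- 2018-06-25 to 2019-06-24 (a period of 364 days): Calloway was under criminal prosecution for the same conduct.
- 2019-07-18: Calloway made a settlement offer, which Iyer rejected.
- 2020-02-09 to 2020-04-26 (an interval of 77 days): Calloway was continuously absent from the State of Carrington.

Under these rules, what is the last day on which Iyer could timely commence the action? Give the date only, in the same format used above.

2019-11-01

The claim accrued on 2018-03-02, when the wrongful act occurred.
The untolled deadline — 8 months after 2018-03-02 — is 2018-11-02.
Because the pending criminal prosecution ran from 2018-06-25 to 2019-06-24, the deadline is extended by 364 days to 2019-11-01.
The defendant's absence from the jurisdiction from 2020-02-09 to 2020-04-26 began after the period had already run on 2019-11-01, so it has no tolling effect.
Nothing else in the chronology tolls or restarts the period.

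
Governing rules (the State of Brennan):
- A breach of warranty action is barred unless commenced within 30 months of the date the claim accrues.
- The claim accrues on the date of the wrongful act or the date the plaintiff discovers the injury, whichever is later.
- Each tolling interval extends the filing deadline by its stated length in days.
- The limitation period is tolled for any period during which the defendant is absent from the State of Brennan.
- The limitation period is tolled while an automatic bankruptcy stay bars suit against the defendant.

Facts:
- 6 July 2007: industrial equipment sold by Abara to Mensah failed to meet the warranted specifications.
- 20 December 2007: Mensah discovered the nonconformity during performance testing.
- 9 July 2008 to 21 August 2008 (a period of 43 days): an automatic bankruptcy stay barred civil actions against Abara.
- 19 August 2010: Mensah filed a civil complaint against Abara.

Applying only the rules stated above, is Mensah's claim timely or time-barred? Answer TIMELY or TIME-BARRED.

Taking the later of the act (6 July 2007) and discovery (20 December 2007), the claim accrued on 20 December 2007.
Adding the 30 months base period to 20 December 2007 gives a deadline of 20 June 2010, before any tolling.
The automatic bankruptcy stay from 9 July 2008 to 21 August 2008 tolled the period for 43 days, extending the deadline to 2 August 2010.
The 19 August 2010 filing falls after the 2 August 2010 deadline; the claim is time-barred.

TIME-BARRED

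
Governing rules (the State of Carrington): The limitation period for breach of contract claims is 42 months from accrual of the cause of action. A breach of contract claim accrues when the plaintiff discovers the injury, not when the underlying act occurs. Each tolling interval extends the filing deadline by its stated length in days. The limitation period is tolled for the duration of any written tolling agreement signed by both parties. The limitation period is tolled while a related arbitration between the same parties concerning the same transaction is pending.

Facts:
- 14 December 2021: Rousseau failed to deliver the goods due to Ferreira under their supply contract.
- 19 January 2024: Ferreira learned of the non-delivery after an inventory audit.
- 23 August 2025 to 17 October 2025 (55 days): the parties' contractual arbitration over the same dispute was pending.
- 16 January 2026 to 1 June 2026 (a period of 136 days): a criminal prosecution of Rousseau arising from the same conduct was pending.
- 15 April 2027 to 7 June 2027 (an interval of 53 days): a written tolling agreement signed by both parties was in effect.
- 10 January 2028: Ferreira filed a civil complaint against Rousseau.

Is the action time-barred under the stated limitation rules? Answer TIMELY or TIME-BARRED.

Accrual is tied to discovery, so the period began on 19 January 2024 rather than on 14 December 2021 when the act occurred.
42 months from 19 January 2024 is 19 July 2027.
The period was tolled for 55 days by the pending related arbitration (23 August 2025 to 17 October 2025), pushing the deadline to 12 September 2027.
The period was tolled for 53 days by the written tolling agreement (15 April 2027 to 7 June 2027), pushing the deadline to 4 November 2027.
Although a criminal prosecution ran from 16 January 2026 to 1 June 2026, the stated rules do not make that a tolling event, so it is disregarded.
The 10 January 2028 filing falls after the 4 November 2027 deadline; the claim is time-barred.

TIME-BARRED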